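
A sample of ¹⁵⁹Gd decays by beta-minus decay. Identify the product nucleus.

Beta-minus decay: mass number changes by +0, atomic number by +1.
A: 159 = 159; Z: 64 + 1 = 65.
Z = 65 is terbium, so the daughter is ¹⁵⁹Tb.

Tb-159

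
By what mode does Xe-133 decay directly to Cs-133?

ΔA = 133 − 133 = 0; ΔZ = 55 − 54 = +1.
A is unchanged and Z rises by 1 — a neutron has become a proton (β⁻ decay).

beta-minus decay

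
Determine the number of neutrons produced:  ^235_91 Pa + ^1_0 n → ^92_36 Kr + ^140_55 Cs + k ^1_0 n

4

Conserve mass number: 236 = 92 + 140 + k, so k = 236 − 232 = 4.
Check atomic number: 91 = 36 + 55 + 0 = 91. ✓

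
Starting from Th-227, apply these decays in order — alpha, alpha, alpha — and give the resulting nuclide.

Po-215

Start: (A, Z) = (227, 90).
After α: (223, 88).
After α: (219, 86).
After α: (215, 84).
Z = 84 is polonium.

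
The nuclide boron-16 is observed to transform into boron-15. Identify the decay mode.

ΔA = 15 − 16 = -1; ΔZ = 5 − 5 = +0.
A drops by 1 with Z unchanged — a neutron was emitted.

neutron emission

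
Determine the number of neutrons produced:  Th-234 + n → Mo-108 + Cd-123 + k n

Conserve mass number: 235 = 108 + 123 + k, so k = 235 − 231 = 4.
Check atomic number: 90 = 42 + 48 + 0 = 90. ✓

4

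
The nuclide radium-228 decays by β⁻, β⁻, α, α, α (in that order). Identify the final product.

Start: (A, Z) = (228, 88).
After β⁻: (228, 89).
After β⁻: (228, 90).
After α: (224, 88).
After α: (220, 86).
After α: (216, 84).
Z = 84 is polonium.

Po-216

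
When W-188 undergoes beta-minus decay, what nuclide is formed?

Beta-minus decay: mass number changes by +0, atomic number by +1.
A: 188 = 188; Z: 74 + 1 = 75.
Z = 75 is rhenium, so the daughter is Re-188.

Re-188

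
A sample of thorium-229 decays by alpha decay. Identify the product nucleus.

Ra-225

Alpha decay: mass number changes by -4, atomic number by -2.
A: 229 − 4 = 225; Z: 90 − 2 = 88.
Z = 88 is radium, so the daughter is radium-225.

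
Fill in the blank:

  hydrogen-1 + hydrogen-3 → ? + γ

He-4

Conserve mass number: 1 + 3 = A + 0, so A = 4.
Conserve atomic number: 1 + 1 = Z + 0, so Z = 2.
A = 4 and Z = 2 is helium-4 — an alpha particle.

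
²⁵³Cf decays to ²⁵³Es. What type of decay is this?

ΔA = 253 − 253 = 0; ΔZ = 99 − 98 = +1.
A is unchanged and Z rises by 1 — a neutron has become a proton (β⁻ decay).

beta-minus decay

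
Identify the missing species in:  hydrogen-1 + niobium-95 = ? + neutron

Mo-95

Conserve mass number: 1 + 95 = A + 1, so A = 95.
Conserve atomic number: 1 + 41 = Z + 0, so Z = 42.
Z = 42 is molybdenum, so the species is molybdenum-95.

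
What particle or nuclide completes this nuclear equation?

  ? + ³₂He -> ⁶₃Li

Conserve mass number: A + 3 = 6, so A = 3.
Conserve atomic number: Z + 2 = 3, so Z = 1.
A = 3 and Z = 1 is ³₁H — a triton.

triton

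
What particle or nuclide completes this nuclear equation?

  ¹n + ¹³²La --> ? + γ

La-133

Conserve mass number: 1 + 132 = A + 0, so A = 133.
Conserve atomic number: 0 + 57 = Z + 0, so Z = 57.
Z = 57 is lanthanum, so the species is ¹³³La.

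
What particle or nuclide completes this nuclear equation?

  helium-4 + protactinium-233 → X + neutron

Conserve mass number: 4 + 233 = A + 1, so A = 236.
Conserve atomic number: 2 + 91 = Z + 0, so Z = 93.
Z = 93 is neptunium, so the species is neptunium-236.

Np-236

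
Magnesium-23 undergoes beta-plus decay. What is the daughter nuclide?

Beta-plus decay: mass number changes by +0, atomic number by -1.
A: 23 = 23; Z: 12 − 1 = 11.
Z = 11 is sodium, so the daughter is sodium-23.

Na-23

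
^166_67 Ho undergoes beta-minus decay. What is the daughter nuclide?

Beta-minus decay: mass number changes by +0, atomic number by +1.
A: 166 = 166; Z: 67 + 1 = 68.
Z = 68 is erbium, so the daughter is ^166_68 Er.

Er-166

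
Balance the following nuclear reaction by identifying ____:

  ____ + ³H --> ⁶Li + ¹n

alpha particle

Conserve mass number: A + 3 = 6 + 1, so A = 4.
Conserve atomic number: Z + 1 = 3 + 0, so Z = 2.
A = 4 and Z = 2 is ⁴He — an alpha particle.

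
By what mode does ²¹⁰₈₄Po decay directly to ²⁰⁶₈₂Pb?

alpha decay

ΔA = 206 − 210 = -4; ΔZ = 82 − 84 = -2.
A drops by 4 and Z drops by 2 — the signature of alpha emission.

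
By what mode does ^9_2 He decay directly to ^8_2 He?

neutron emission

ΔA = 8 − 9 = -1; ΔZ = 2 − 2 = +0.
A drops by 1 with Z unchanged — a neutron was emitted.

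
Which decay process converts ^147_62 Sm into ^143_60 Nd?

alpha decay

ΔA = 143 − 147 = -4; ΔZ = 60 − 62 = -2.
A drops by 4 and Z drops by 2 — the signature of alpha emission.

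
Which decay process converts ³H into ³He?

ΔA = 3 − 3 = 0; ΔZ = 2 − 1 = +1.
A is unchanged and Z rises by 1 — a neutron has become a proton (β⁻ decay).

beta-minus decay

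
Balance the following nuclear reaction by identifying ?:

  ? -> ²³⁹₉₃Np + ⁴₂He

Conserve mass number: A = 239 + 4, so A = 243.
Conserve atomic number: Z = 93 + 2, so Z = 95.
Z = 95 is americium, so the species is ²⁴³₉₅Am.

Am-243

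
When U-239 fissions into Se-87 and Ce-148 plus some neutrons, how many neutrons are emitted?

4

Conserve mass number: 239 = 87 + 148 + k, so k = 239 − 235 = 4.
Check atomic number: 92 = 34 + 58 + 0 = 92. ✓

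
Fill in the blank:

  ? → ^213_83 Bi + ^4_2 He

Conserve mass number: A = 213 + 4, so A = 217.
Conserve atomic number: Z = 83 + 2, so Z = 85.
Z = 85 is astatine, so the species is ^217_85 At.

At-217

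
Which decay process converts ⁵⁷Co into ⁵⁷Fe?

ΔA = 57 − 57 = 0; ΔZ = 26 − 27 = -1.
A is unchanged and Z drops by 1 — a proton has become a neutron (β⁺ emission or electron capture).

beta-plus decay or electron capture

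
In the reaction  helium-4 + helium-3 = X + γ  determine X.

Be-7

Conserve mass number: 4 + 3 = A + 0, so A = 7.
Conserve atomic number: 2 + 2 = Z + 0, so Z = 4.
Z = 4 is beryllium, so the species is beryllium-7.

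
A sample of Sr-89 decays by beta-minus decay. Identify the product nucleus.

Y-89

Beta-minus decay: mass number changes by +0, atomic number by +1.
A: 89 = 89; Z: 38 + 1 = 39.
Z = 39 is yttrium, so the daughter is Y-89.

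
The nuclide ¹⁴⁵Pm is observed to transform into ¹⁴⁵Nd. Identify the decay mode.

ΔA = 145 − 145 = 0; ΔZ = 60 − 61 = -1.
A is unchanged and Z drops by 1 — a proton has become a neutron (β⁺ emission or electron capture).

beta-plus decay or electron capture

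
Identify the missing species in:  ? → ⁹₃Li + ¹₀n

Conserve mass number: A = 9 + 1, so A = 10.
Conserve atomic number: Z = 3 + 0, so Z = 3.
Z = 3 is lithium, so the species is ¹⁰₃Li.

Li-10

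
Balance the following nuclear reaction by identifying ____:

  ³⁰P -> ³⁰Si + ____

positron

Conserve mass number: 30 = 30 + A, so A = 0.
Conserve atomic number: 15 = 14 + Z, so Z = 1.
A = 0 and Z = 1 is e⁺ — a positron.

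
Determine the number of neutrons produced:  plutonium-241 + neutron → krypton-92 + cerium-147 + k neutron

3

Conserve mass number: 242 = 92 + 147 + k, so k = 242 − 239 = 3.
Check atomic number: 94 = 36 + 58 + 0 = 94. ✓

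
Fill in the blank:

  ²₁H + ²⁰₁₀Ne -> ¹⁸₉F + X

alpha particle

Conserve mass number: 2 + 20 = 18 + A, so A = 4.
Conserve atomic number: 1 + 10 = 9 + Z, so Z = 2.
A = 4 and Z = 2 is ⁴₂He — an alpha particle.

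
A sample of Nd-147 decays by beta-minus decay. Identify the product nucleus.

Beta-minus decay: mass number changes by +0, atomic number by +1.
A: 147 = 147; Z: 60 + 1 = 61.
Z = 61 is promethium, so the daughter is Pm-147.

Pm-147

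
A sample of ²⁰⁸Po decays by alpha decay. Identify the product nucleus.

Pb-204

Alpha decay: mass number changes by -4, atomic number by -2.
A: 208 − 4 = 204; Z: 84 − 2 = 82.
Z = 82 is lead, so the daughter is ²⁰⁴Pb.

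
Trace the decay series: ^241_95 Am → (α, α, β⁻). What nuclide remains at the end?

Start: (A, Z) = (241, 95).
After α: (237, 93).
After α: (233, 91).
After β⁻: (233, 92).
Z = 92 is uranium.

U-233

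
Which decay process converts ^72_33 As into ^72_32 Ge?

beta-plus decay or electron capture

ΔA = 72 − 72 = 0; ΔZ = 32 − 33 = -1.
A is unchanged and Z drops by 1 — a proton has become a neutron (β⁺ emission or electron capture).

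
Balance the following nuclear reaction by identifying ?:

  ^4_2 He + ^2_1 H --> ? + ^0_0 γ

Li-6

Conserve mass number: 4 + 2 = A + 0, so A = 6.
Conserve atomic number: 2 + 1 = Z + 0, so Z = 3.
Z = 3 is lithium, so the species is ^6_3 Li.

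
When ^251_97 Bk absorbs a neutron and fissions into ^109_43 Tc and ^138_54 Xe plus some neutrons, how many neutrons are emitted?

5

Conserve mass number: 252 = 109 + 138 + k, so k = 252 − 247 = 5.
Check atomic number: 97 = 43 + 54 + 0 = 97. ✓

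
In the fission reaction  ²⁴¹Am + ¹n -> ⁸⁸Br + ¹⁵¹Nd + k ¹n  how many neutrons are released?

Conserve mass number: 242 = 88 + 151 + k, so k = 242 − 239 = 3.
Check atomic number: 95 = 35 + 60 + 0 = 95. ✓

3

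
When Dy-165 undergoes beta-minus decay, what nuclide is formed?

Beta-minus decay: mass number changes by +0, atomic number by +1.
A: 165 = 165; Z: 66 + 1 = 67.
Z = 67 is holmium, so the daughter is Ho-165.

Ho-165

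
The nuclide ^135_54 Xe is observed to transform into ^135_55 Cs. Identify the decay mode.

ΔA = 135 − 135 = 0; ΔZ = 55 − 54 = +1.
A is unchanged and Z rises by 1 — a neutron has become a proton (β⁻ decay).

beta-minus decay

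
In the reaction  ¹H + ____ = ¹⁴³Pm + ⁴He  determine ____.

Conserve mass number: 1 + A = 143 + 4, so A = 146.
Conserve atomic number: 1 + Z = 61 + 2, so Z = 62.
Z = 62 is samarium, so the species is ¹⁴⁶Sm.

Sm-146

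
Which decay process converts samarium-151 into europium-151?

beta-minus decay

ΔA = 151 − 151 = 0; ΔZ = 63 − 62 = +1.
A is unchanged and Z rises by 1 — a neutron has become a proton (β⁻ decay).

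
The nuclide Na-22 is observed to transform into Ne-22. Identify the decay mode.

ΔA = 22 − 22 = 0; ΔZ = 10 − 11 = -1.
A is unchanged and Z drops by 1 — a proton has become a neutron (β⁺ emission or electron capture).

beta-plus decay or electron capture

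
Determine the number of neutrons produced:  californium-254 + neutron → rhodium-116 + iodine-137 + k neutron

Conserve mass number: 255 = 116 + 137 + k, so k = 255 − 253 = 2.
Check atomic number: 98 = 45 + 53 + 0 = 98. ✓

2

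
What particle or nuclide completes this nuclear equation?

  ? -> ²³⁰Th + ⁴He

Conserve mass number: A = 230 + 4, so A = 234.
Conserve atomic number: Z = 90 + 2, so Z = 92.
Z = 92 is uranium, so the species is ²³⁴U.

U-234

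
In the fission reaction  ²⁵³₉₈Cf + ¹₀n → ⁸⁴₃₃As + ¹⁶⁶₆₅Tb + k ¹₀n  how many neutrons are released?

Conserve mass number: 254 = 84 + 166 + k, so k = 254 − 250 = 4.
Check atomic number: 98 = 33 + 65 + 0 = 98. ✓

4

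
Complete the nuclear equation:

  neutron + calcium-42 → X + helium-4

Conserve mass number: 1 + 42 = A + 4, so A = 39.
Conserve atomic number: 0 + 20 = Z + 2, so Z = 18.
Z = 18 is argon, so the species is argon-39.

Ar-39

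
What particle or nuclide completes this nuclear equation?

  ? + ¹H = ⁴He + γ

triton

Conserve mass number: A + 1 = 4 + 0, so A = 3.
Conserve atomic number: Z + 1 = 2 + 0, so Z = 1.
A = 3 and Z = 1 is ³H — a triton.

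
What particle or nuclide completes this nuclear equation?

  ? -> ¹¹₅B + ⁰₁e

Conserve mass number: A = 11 + 0, so A = 11.
Conserve atomic number: Z = 5 + 1, so Z = 6.
Z = 6 is carbon, so the species is ¹¹₆C.

C-11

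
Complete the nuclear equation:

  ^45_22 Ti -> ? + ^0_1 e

Sc-45

Conserve mass number: 45 = A + 0, so A = 45.
Conserve atomic number: 22 = Z + 1, so Z = 21.
Z = 21 is scandium, so the species is ^45_21 Sc.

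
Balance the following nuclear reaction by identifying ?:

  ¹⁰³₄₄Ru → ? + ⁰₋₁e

Conserve mass number: 103 = A + 0, so A = 103.
Conserve atomic number: 44 = Z − 1, so Z = 45.
Z = 45 is rhodium, so the species is ¹⁰³₄₅Rh.

Rh-103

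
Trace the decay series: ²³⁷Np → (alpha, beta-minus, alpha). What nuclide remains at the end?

Start: (A, Z) = (237, 93).
After α: (233, 91).
After β⁻: (233, 92).
After α: (229, 90).
Z = 90 is thorium.

Th-229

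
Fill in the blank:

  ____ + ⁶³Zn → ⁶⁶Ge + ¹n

Conserve mass number: A + 63 = 66 + 1, so A = 4.
Conserve atomic number: Z + 30 = 32 + 0, so Z = 2.
A = 4 and Z = 2 is ⁴He — an alpha particle.

alpha particle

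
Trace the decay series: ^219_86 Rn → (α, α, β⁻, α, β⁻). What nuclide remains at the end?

Pb-207

Start: (A, Z) = (219, 86).
After α: (215, 84).
After α: (211, 82).
After β⁻: (211, 83).
After α: (207, 81).
After β⁻: (207, 82).
Z = 82 is lead.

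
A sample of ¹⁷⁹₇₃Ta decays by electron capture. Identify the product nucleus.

Hf-179

Electron capture: mass number changes by +0, atomic number by -1.
A: 179 = 179; Z: 73 − 1 = 72.
Z = 72 is hafnium, so the daughter is ¹⁷⁹₇₂Hf.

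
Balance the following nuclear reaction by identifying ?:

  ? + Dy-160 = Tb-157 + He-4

Conserve mass number: A + 160 = 157 + 4, so A = 1.
Conserve atomic number: Z + 66 = 65 + 2, so Z = 1.
A = 1 and Z = 1 is H-1 — a proton.

proton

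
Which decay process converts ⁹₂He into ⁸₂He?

ΔA = 8 − 9 = -1; ΔZ = 2 − 2 = +0.
A drops by 1 with Z unchanged — a neutron was emitted.

neutron emission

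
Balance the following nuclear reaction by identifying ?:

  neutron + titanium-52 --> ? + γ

Conserve mass number: 1 + 52 = A + 0, so A = 53.
Conserve atomic number: 0 + 22 = Z + 0, so Z = 22.
Z = 22 is titanium, so the species is titanium-53.

Ti-53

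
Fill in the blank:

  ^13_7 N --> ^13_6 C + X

Conserve mass number: 13 = 13 + A, so A = 0.
Conserve atomic number: 7 = 6 + Z, so Z = 1.
A = 0 and Z = 1 is ^0_1 e — a positron.

positron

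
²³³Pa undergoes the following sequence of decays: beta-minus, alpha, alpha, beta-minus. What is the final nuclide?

Start: (A, Z) = (233, 91).
After β⁻: (233, 92).
After α: (229, 90).
After α: (225, 88).
After β⁻: (225, 89).
Z = 89 is actinium.

Ac-225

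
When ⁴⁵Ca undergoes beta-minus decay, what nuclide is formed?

Beta-minus decay: mass number changes by +0, atomic number by +1.
A: 45 = 45; Z: 20 + 1 = 21.
Z = 21 is scandium, so the daughter is ⁴⁵Sc.

Sc-45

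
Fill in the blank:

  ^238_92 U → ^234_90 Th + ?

Conserve mass number: 238 = 234 + A, so A = 4.
Conserve atomic number: 92 = 90 + Z, so Z = 2.
A = 4 and Z = 2 is ^4_2 He — an alpha particle.

alpha particle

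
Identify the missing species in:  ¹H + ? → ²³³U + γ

Conserve mass number: 1 + A = 233 + 0, so A = 232.
Conserve atomic number: 1 + Z = 92 + 0, so Z = 91.
Z = 91 is protactinium, so the species is ²³²Pa.

Pa-232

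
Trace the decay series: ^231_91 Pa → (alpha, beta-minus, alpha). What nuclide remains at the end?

Ra-223

Start: (A, Z) = (231, 91).
After α: (227, 89).
After β⁻: (227, 90).
After α: (223, 88).
Z = 88 is radium.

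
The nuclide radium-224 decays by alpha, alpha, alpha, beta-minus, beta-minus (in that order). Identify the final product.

Start: (A, Z) = (224, 88).
After α: (220, 86).
After α: (216, 84).
After α: (212, 82).
After β⁻: (212, 83).
After β⁻: (212, 84).
Z = 84 is polonium.

Po-212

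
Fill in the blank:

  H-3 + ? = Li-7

Conserve mass number: 3 + A = 7, so A = 4.
Conserve atomic number: 1 + Z = 3, so Z = 2.
A = 4 and Z = 2 is He-4 — an alpha particle.

alpha particle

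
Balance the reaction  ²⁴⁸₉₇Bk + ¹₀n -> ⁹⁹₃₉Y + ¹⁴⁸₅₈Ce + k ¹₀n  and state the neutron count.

2

Conserve mass number: 249 = 99 + 148 + k, so k = 249 − 247 = 2.
Check atomic number: 97 = 39 + 58 + 0 = 97. ✓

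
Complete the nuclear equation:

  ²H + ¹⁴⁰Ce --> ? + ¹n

Conserve mass number: 2 + 140 = A + 1, so A = 141.
Conserve atomic number: 1 + 58 = Z + 0, so Z = 59.
Z = 59 is praseodymium, so the species is ¹⁴¹Pr.

Pr-141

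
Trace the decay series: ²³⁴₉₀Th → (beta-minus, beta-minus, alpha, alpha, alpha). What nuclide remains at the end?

Start: (A, Z) = (234, 90).
After β⁻: (234, 91).
After β⁻: (234, 92).
After α: (230, 90).
After α: (226, 88).
After α: (222, 86).
Z = 86 is radon.

Rn-222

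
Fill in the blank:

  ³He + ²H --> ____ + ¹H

He-4

Conserve mass number: 3 + 2 = A + 1, so A = 4.
Conserve atomic number: 2 + 1 = Z + 1, so Z = 2.
A = 4 and Z = 2 is ⁴He — an alpha particle.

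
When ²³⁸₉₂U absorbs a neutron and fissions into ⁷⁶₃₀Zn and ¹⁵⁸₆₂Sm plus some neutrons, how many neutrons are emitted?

Conserve mass number: 239 = 76 + 158 + k, so k = 239 − 234 = 5.
Check atomic number: 92 = 30 + 62 + 0 = 92. ✓

5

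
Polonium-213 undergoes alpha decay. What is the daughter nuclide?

Pb-209

Alpha decay: mass number changes by -4, atomic number by -2.
A: 213 − 4 = 209; Z: 84 − 2 = 82.
Z = 82 is lead, so the daughter is lead-209.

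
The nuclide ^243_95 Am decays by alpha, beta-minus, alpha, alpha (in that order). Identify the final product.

Start: (A, Z) = (243, 95).
After α: (239, 93).
After β⁻: (239, 94).
After α: (235, 92).
After α: (231, 90).
Z = 90 is thorium.

Th-231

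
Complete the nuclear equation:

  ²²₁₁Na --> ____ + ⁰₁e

Conserve mass number: 22 = A + 0, so A = 22.
Conserve atomic number: 11 = Z + 1, so Z = 10.
Z = 10 is neon, so the species is ²²₁₀Ne.

Ne-22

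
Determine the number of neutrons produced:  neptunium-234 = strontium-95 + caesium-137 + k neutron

2

Conserve mass number: 234 = 95 + 137 + k, so k = 234 − 232 = 2.
Check atomic number: 93 = 38 + 55 + 0 = 93. ✓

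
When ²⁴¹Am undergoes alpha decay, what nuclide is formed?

Alpha decay: mass number changes by -4, atomic number by -2.
A: 241 − 4 = 237; Z: 95 − 2 = 93.
Z = 93 is neptunium, so the daughter is ²³⁷Np.

Np-237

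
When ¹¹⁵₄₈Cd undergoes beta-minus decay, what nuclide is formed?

In-115

Beta-minus decay: mass number changes by +0, atomic number by +1.
A: 115 = 115; Z: 48 + 1 = 49.
Z = 49 is indium, so the daughter is ¹¹⁵₄₉In.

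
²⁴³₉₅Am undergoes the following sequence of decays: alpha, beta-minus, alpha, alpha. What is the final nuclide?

Th-231

Start: (A, Z) = (243, 95).
After α: (239, 93).
After β⁻: (239, 94).
After α: (235, 92).
After α: (231, 90).
Z = 90 is thorium.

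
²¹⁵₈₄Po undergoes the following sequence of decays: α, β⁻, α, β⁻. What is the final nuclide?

Start: (A, Z) = (215, 84).
After α: (211, 82).
After β⁻: (211, 83).
After α: (207, 81).
After β⁻: (207, 82).
Z = 82 is lead.

Pb-207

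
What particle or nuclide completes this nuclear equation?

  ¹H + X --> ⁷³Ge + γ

Ga-72

Conserve mass number: 1 + A = 73 + 0, so A = 72.
Conserve atomic number: 1 + Z = 32 + 0, so Z = 31.
Z = 31 is gallium, so the species is ⁷²Ga.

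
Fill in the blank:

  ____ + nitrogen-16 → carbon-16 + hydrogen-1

neutron

Conserve mass number: A + 16 = 16 + 1, so A = 1.
Conserve atomic number: Z + 7 = 6 + 1, so Z = 0.
A = 1 and Z = 0 is neutron — a neutron.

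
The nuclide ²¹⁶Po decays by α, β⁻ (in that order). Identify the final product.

Start: (A, Z) = (216, 84).
After α: (212, 82).
After β⁻: (212, 83).
Z = 83 is bismuth.

Bi-212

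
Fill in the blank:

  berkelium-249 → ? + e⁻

Conserve mass number: 249 = A + 0, so A = 249.
Conserve atomic number: 97 = Z − 1, so Z = 98.
Z = 98 is californium, so the species is californium-249.

Cf-249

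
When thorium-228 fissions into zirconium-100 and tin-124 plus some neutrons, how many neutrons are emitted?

4

Conserve mass number: 228 = 100 + 124 + k, so k = 228 − 224 = 4.
Check atomic number: 90 = 40 + 50 + 0 = 90. ✓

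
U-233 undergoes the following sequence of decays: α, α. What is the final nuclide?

Ra-225

Start: (A, Z) = (233, 92).
After α: (229, 90).
After α: (225, 88).
Z = 88 is radium.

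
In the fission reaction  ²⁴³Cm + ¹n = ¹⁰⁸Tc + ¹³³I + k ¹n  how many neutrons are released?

3

Conserve mass number: 244 = 108 + 133 + k, so k = 244 − 241 = 3.
Check atomic number: 96 = 43 + 53 + 0 = 96. ✓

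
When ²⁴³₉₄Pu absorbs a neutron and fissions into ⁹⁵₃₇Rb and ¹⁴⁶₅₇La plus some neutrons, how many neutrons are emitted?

3

Conserve mass number: 244 = 95 + 146 + k, so k = 244 − 241 = 3.
Check atomic number: 94 = 37 + 57 + 0 = 94. ✓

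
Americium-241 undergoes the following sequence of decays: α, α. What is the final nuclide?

Start: (A, Z) = (241, 95).
After α: (237, 93).
After α: (233, 91).
Z = 91 is protactinium.

Pa-233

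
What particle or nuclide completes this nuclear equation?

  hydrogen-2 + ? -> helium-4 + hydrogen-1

Conserve mass number: 2 + A = 4 + 1, so A = 3.
Conserve atomic number: 1 + Z = 2 + 1, so Z = 2.
Z = 2 is helium, so the species is helium-3.

He-3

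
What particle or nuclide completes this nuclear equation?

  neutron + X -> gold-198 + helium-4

Conserve mass number: 1 + A = 198 + 4, so A = 201.
Conserve atomic number: 0 + Z = 79 + 2, so Z = 81.
Z = 81 is thallium, so the species is thallium-201.

Tl-201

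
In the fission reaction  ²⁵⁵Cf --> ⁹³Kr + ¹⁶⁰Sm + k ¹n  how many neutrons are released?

2

Conserve mass number: 255 = 93 + 160 + k, so k = 255 − 253 = 2.
Check atomic number: 98 = 36 + 62 + 0 = 98. ✓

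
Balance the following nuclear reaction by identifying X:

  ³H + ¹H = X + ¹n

Conserve mass number: 3 + 1 = A + 1, so A = 3.
Conserve atomic number: 1 + 1 = Z + 0, so Z = 2.
Z = 2 is helium, so the species is ³He.

He-3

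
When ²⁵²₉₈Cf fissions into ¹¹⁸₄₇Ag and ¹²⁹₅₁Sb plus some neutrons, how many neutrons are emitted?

5

Conserve mass number: 252 = 118 + 129 + k, so k = 252 − 247 = 5.
Check atomic number: 98 = 47 + 51 + 0 = 98. ✓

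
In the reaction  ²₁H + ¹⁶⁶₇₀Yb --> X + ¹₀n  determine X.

Conserve mass number: 2 + 166 = A + 1, so A = 167.
Conserve atomic number: 1 + 70 = Z + 0, so Z = 71.
Z = 71 is lutetium, so the species is ¹⁶⁷₇₁Lu.

Lu-167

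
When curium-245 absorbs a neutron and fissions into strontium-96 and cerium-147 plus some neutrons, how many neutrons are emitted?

3

Conserve mass number: 246 = 96 + 147 + k, so k = 246 − 243 = 3.
Check atomic number: 96 = 38 + 58 + 0 = 96. ✓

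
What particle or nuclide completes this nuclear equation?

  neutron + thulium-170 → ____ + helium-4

Conserve mass number: 1 + 170 = A + 4, so A = 167.
Conserve atomic number: 0 + 69 = Z + 2, so Z = 67.
Z = 67 is holmium, so the species is holmium-167.

Ho-167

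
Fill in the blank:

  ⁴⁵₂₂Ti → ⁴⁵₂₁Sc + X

Conserve mass number: 45 = 45 + A, so A = 0.
Conserve atomic number: 22 = 21 + Z, so Z = 1.
A = 0 and Z = 1 is ⁰₁e — a positron.

positron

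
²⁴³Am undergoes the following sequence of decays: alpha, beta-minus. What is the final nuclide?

Start: (A, Z) = (243, 95).
After α: (239, 93).
After β⁻: (239, 94).
Z = 94 is plutonium.

Pu-239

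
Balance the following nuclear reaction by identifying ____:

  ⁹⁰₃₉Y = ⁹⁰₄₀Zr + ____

beta-minus particle

Conserve mass number: 90 = 90 + A, so A = 0.
Conserve atomic number: 39 = 40 + Z, so Z = -1.
A = 0 and Z = -1 is ⁰₋₁e — a beta-minus particle.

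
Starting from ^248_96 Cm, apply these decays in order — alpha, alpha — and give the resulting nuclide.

Start: (A, Z) = (248, 96).
After α: (244, 94).
After α: (240, 92).
Z = 92 is uranium.

U-240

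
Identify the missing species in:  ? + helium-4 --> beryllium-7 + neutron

alpha particle

Conserve mass number: A + 4 = 7 + 1, so A = 4.
Conserve atomic number: Z + 2 = 4 + 0, so Z = 2.
A = 4 and Z = 2 is helium-4 — an alpha particle.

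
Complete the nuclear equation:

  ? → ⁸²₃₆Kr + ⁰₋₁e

Br-82

Conserve mass number: A = 82 + 0, so A = 82.
Conserve atomic number: Z = 36 − 1, so Z = 35.
Z = 35 is bromine, so the species is ⁸²₃₅Br.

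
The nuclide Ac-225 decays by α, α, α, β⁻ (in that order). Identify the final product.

Po-213

Start: (A, Z) = (225, 89).
After α: (221, 87).
After α: (217, 85).
After α: (213, 83).
After β⁻: (213, 84).
Z = 84 is polonium.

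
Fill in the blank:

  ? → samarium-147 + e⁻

Conserve mass number: A = 147 + 0, so A = 147.
Conserve atomic number: Z = 62 − 1, so Z = 61.
Z = 61 is promethium, so the species is promethium-147.

Pm-147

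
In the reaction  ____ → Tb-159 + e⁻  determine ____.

Gd-159

Conserve mass number: A = 159 + 0, so A = 159.
Conserve atomic number: Z = 65 − 1, so Z = 64.
Z = 64 is gadolinium, so the species is Gd-159.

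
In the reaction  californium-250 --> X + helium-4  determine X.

Cm-246

Conserve mass number: 250 = A + 4, so A = 246.
Conserve atomic number: 98 = Z + 2, so Z = 96.
Z = 96 is curium, so the species is curium-246.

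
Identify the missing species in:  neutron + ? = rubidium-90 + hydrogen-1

Conserve mass number: 1 + A = 90 + 1, so A = 90.
Conserve atomic number: 0 + Z = 37 + 1, so Z = 38.
Z = 38 is strontium, so the species is strontium-90.

Sr-90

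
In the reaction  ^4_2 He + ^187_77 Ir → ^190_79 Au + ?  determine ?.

Conserve mass number: 4 + 187 = 190 + A, so A = 1.
Conserve atomic number: 2 + 77 = 79 + Z, so Z = 0.
A = 1 and Z = 0 is ^1_0 n — a neutron.

neutron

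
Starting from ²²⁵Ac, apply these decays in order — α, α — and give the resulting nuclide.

Start: (A, Z) = (225, 89).
After α: (221, 87).
After α: (217, 85).
Z = 85 is astatine.

At-217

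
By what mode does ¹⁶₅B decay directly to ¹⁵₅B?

neutron emission

ΔA = 15 − 16 = -1; ΔZ = 5 − 5 = +0.
A drops by 1 with Z unchanged — a neutron was emitted.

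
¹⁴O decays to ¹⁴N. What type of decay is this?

beta-plus decay or electron capture

ΔA = 14 − 14 = 0; ΔZ = 7 − 8 = -1.
A is unchanged and Z drops by 1 — a proton has become a neutron (β⁺ emission or electron capture).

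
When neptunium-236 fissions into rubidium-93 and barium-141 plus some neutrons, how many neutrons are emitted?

2

Conserve mass number: 236 = 93 + 141 + k, so k = 236 − 234 = 2.
Check atomic number: 93 = 37 + 56 + 0 = 93. ✓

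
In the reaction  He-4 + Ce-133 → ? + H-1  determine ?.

Pr-136

Conserve mass number: 4 + 133 = A + 1, so A = 136.
Conserve atomic number: 2 + 58 = Z + 1, so Z = 59.
Z = 59 is praseodymium, so the species is Pr-136.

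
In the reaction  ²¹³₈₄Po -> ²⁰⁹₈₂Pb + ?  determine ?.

Conserve mass number: 213 = 209 + A, so A = 4.
Conserve atomic number: 84 = 82 + Z, so Z = 2.
A = 4 and Z = 2 is ⁴₂He — an alpha particle.

alpha particle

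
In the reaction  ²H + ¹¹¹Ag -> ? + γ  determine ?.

Conserve mass number: 2 + 111 = A + 0, so A = 113.
Conserve atomic number: 1 + 47 = Z + 0, so Z = 48.
Z = 48 is cadmium, so the species is ¹¹³Cd.

Cd-113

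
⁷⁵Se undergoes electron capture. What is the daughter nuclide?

Electron capture: mass number changes by +0, atomic number by -1.
A: 75 = 75; Z: 34 − 1 = 33.
Z = 33 is arsenic, so the daughter is ⁷⁵As.

As-75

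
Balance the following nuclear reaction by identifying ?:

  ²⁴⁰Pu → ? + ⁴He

U-236

Conserve mass number: 240 = A + 4, so A = 236.
Conserve atomic number: 94 = Z + 2, so Z = 92.
Z = 92 is uranium, so the species is ²³⁶U.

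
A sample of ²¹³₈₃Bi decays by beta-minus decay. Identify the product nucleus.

Beta-minus decay: mass number changes by +0, atomic number by +1.
A: 213 = 213; Z: 83 + 1 = 84.
Z = 84 is polonium, so the daughter is ²¹³₈₄Po.

Po-213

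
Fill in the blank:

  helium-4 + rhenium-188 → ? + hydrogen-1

Os-191

Conserve mass number: 4 + 188 = A + 1, so A = 191.
Conserve atomic number: 2 + 75 = Z + 1, so Z = 76.
Z = 76 is osmium, so the species is osmium-191.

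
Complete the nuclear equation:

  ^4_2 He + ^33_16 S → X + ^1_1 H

Conserve mass number: 4 + 33 = A + 1, so A = 36.
Conserve atomic number: 2 + 16 = Z + 1, so Z = 17.
Z = 17 is chlorine, so the species is ^36_17 Cl.

Cl-36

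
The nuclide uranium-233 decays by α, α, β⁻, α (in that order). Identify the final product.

Fr-221

Start: (A, Z) = (233, 92).
After α: (229, 90).
After α: (225, 88).
After β⁻: (225, 89).
After α: (221, 87).
Z = 87 is francium.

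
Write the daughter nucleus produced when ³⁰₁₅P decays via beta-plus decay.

Beta-plus decay: mass number changes by +0, atomic number by -1.
A: 30 = 30; Z: 15 − 1 = 14.
Z = 14 is silicon, so the daughter is ³⁰₁₄Si.

Si-30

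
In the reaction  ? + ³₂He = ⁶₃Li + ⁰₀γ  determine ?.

triton

Conserve mass number: A + 3 = 6 + 0, so A = 3.
Conserve atomic number: Z + 2 = 3 + 0, so Z = 1.
A = 3 and Z = 1 is ³₁H — a triton.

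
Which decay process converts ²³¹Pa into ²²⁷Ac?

alpha decay

ΔA = 227 − 231 = -4; ΔZ = 89 − 91 = -2.
A drops by 4 and Z drops by 2 — the signature of alpha emission.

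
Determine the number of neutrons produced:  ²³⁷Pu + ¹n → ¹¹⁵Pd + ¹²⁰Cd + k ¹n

Conserve mass number: 238 = 115 + 120 + k, so k = 238 − 235 = 3.
Check atomic number: 94 = 46 + 48 + 0 = 94. ✓

3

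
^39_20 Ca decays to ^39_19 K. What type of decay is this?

ΔA = 39 − 39 = 0; ΔZ = 19 − 20 = -1.
A is unchanged and Z drops by 1 — a proton has become a neutron (β⁺ emission or electron capture).

beta-plus decay or electron capture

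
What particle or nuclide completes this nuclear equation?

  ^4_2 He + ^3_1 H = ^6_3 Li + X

Conserve mass number: 4 + 3 = 6 + A, so A = 1.
Conserve atomic number: 2 + 1 = 3 + Z, so Z = 0.
A = 1 and Z = 0 is ^1_0 n — a neutron.

neutron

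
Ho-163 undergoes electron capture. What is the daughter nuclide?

Electron capture: mass number changes by +0, atomic number by -1.
A: 163 = 163; Z: 67 − 1 = 66.
Z = 66 is dysprosium, so the daughter is Dy-163.

Dy-163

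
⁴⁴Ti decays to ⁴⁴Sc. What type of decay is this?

ΔA = 44 − 44 = 0; ΔZ = 21 − 22 = -1.
A is unchanged and Z drops by 1 — a proton has become a neutron (β⁺ emission or electron capture).

beta-plus decay or electron capture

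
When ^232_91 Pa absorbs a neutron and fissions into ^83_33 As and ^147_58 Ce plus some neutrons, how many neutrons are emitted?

Conserve mass number: 233 = 83 + 147 + k, so k = 233 − 230 = 3.
Check atomic number: 91 = 33 + 58 + 0 = 91. ✓

3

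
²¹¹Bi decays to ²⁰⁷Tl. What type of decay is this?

ΔA = 207 − 211 = -4; ΔZ = 81 − 83 = -2.
A drops by 4 and Z drops by 2 — the signature of alpha emission.

alpha decay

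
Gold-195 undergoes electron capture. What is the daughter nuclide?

Electron capture: mass number changes by +0, atomic number by -1.
A: 195 = 195; Z: 79 − 1 = 78.
Z = 78 is platinum, so the daughter is platinum-195.

Pt-195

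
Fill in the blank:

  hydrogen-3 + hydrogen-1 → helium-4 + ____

gamma ray

Conserve mass number: 3 + 1 = 4 + A, so A = 0.
Conserve atomic number: 1 + 1 = 2 + Z, so Z = 0.
A = 0 and Z = 0 is γ — a gamma ray.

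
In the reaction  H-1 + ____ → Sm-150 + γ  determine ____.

Pm-149

Conserve mass number: 1 + A = 150 + 0, so A = 149.
Conserve atomic number: 1 + Z = 62 + 0, so Z = 61.
Z = 61 is promethium, so the species is Pm-149.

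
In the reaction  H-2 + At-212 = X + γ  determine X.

Rn-214

Conserve mass number: 2 + 212 = A + 0, so A = 214.
Conserve atomic number: 1 + 85 = Z + 0, so Z = 86.
Z = 86 is radon, so the species is Rn-214.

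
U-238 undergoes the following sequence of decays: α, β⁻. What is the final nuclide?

Start: (A, Z) = (238, 92).
After α: (234, 90).
After β⁻: (234, 91).
Z = 91 is protactinium.

Pa-234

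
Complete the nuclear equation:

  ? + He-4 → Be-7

Conserve mass number: A + 4 = 7, so A = 3.
Conserve atomic number: Z + 2 = 4, so Z = 2.
Z = 2 is helium, so the species is He-3.

He-3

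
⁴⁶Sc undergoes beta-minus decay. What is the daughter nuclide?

Ti-46

Beta-minus decay: mass number changes by +0, atomic number by +1.
A: 46 = 46; Z: 21 + 1 = 22.
Z = 22 is titanium, so the daughter is ⁴⁶Ti.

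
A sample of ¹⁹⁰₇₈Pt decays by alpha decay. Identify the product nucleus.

Alpha decay: mass number changes by -4, atomic number by -2.
A: 190 − 4 = 186; Z: 78 − 2 = 76.
Z = 76 is osmium, so the daughter is ¹⁸⁶₇₆Os.

Os-186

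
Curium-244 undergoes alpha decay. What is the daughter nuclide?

Alpha decay: mass number changes by -4, atomic number by -2.
A: 244 − 4 = 240; Z: 96 − 2 = 94.
Z = 94 is plutonium, so the daughter is plutonium-240.

Pu-240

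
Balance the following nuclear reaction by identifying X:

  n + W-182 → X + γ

Conserve mass number: 1 + 182 = A + 0, so A = 183.
Conserve atomic number: 0 + 74 = Z + 0, so Z = 74.
Z = 74 is tungsten, so the species is W-183.

W-183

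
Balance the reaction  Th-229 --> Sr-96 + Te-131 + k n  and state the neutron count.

2

Conserve mass number: 229 = 96 + 131 + k, so k = 229 − 227 = 2.
Check atomic number: 90 = 38 + 52 + 0 = 90. ✓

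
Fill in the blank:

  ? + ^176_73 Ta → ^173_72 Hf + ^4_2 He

Conserve mass number: A + 176 = 173 + 4, so A = 1.
Conserve atomic number: Z + 73 = 72 + 2, so Z = 1.
A = 1 and Z = 1 is ^1_1 H — a proton.

proton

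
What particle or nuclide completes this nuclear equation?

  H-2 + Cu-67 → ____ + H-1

Conserve mass number: 2 + 67 = A + 1, so A = 68.
Conserve atomic number: 1 + 29 = Z + 1, so Z = 29.
Z = 29 is copper, so the species is Cu-68.

Cu-68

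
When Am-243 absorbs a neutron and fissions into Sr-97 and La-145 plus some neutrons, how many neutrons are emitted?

Conserve mass number: 244 = 97 + 145 + k, so k = 244 − 242 = 2.
Check atomic number: 95 = 38 + 57 + 0 = 95. ✓

2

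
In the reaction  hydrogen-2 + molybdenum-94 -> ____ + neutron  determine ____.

Tc-95

Conserve mass number: 2 + 94 = A + 1, so A = 95.
Conserve atomic number: 1 + 42 = Z + 0, so Z = 43.
Z = 43 is technetium, so the species is technetium-95.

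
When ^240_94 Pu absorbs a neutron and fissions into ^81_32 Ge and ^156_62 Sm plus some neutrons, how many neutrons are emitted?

4

Conserve mass number: 241 = 81 + 156 + k, so k = 241 − 237 = 4.
Check atomic number: 94 = 32 + 62 + 0 = 94. ✓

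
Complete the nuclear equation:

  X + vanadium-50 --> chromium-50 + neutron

proton

Conserve mass number: A + 50 = 50 + 1, so A = 1.
Conserve atomic number: Z + 23 = 24 + 0, so Z = 1.
A = 1 and Z = 1 is hydrogen-1 — a proton.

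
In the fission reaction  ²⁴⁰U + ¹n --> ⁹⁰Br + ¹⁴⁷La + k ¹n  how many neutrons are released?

4

Conserve mass number: 241 = 90 + 147 + k, so k = 241 − 237 = 4.
Check atomic number: 92 = 35 + 57 + 0 = 92. ✓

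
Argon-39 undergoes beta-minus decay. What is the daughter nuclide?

K-39

Beta-minus decay: mass number changes by +0, atomic number by +1.
A: 39 = 39; Z: 18 + 1 = 19.
Z = 19 is potassium, so the daughter is potassium-39.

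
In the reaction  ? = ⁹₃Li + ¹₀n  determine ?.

Conserve mass number: A = 9 + 1, so A = 10.
Conserve atomic number: Z = 3 + 0, so Z = 3.
Z = 3 is lithium, so the species is ¹⁰₃Li.

Li-10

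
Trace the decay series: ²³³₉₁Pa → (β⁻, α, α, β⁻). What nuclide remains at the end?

Start: (A, Z) = (233, 91).
After β⁻: (233, 92).
After α: (229, 90).
After α: (225, 88).
After β⁻: (225, 89).
Z = 89 is actinium.

Ac-225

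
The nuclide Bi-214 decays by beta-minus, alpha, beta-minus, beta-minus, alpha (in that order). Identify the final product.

Start: (A, Z) = (214, 83).
After β⁻: (214, 84).
After α: (210, 82).
After β⁻: (210, 83).
After β⁻: (210, 84).
After α: (206, 82).
Z = 82 is lead.

Pb-206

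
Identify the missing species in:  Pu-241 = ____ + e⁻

Am-241

Conserve mass number: 241 = A + 0, so A = 241.
Conserve atomic number: 94 = Z − 1, so Z = 95.
Z = 95 is americium, so the species is Am-241.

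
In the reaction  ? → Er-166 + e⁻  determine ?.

Ho-166

Conserve mass number: A = 166 + 0, so A = 166.
Conserve atomic number: Z = 68 − 1, so Z = 67.
Z = 67 is holmium, so the species is Ho-166.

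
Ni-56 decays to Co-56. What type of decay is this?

ΔA = 56 − 56 = 0; ΔZ = 27 − 28 = -1.
A is unchanged and Z drops by 1 — a proton has become a neutron (β⁺ emission or electron capture).

beta-plus decay or electron capture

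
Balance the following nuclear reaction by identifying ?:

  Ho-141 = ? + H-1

Conserve mass number: 141 = A + 1, so A = 140.
Conserve atomic number: 67 = Z + 1, so Z = 66.
Z = 66 is dysprosium, so the species is Dy-140.

Dy-140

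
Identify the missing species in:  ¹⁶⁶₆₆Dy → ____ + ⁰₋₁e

Conserve mass number: 166 = A + 0, so A = 166.
Conserve atomic number: 66 = Z − 1, so Z = 67.
Z = 67 is holmium, so the species is ¹⁶⁶₆₇Ho.

Ho-166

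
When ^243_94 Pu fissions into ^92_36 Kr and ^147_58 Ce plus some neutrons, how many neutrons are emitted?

Conserve mass number: 243 = 92 + 147 + k, so k = 243 − 239 = 4.
Check atomic number: 94 = 36 + 58 + 0 = 94. ✓

4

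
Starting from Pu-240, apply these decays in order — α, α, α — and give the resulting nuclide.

Ra-228

Start: (A, Z) = (240, 94).
After α: (236, 92).
After α: (232, 90).
After α: (228, 88).
Z = 88 is radium.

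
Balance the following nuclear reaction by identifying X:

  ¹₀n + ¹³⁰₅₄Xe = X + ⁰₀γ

Xe-131

Conserve mass number: 1 + 130 = A + 0, so A = 131.
Conserve atomic number: 0 + 54 = Z + 0, so Z = 54.
Z = 54 is xenon, so the species is ¹³¹₅₄Xe.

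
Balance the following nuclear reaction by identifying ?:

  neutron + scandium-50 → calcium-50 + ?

proton

Conserve mass number: 1 + 50 = 50 + A, so A = 1.
Conserve atomic number: 0 + 21 = 20 + Z, so Z = 1.
A = 1 and Z = 1 is hydrogen-1 — a proton.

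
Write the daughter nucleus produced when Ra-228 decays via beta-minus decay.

Beta-minus decay: mass number changes by +0, atomic number by +1.
A: 228 = 228; Z: 88 + 1 = 89.
Z = 89 is actinium, so the daughter is Ac-228.

Ac-228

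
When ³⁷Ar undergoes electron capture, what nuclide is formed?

Electron capture: mass number changes by +0, atomic number by -1.
A: 37 = 37; Z: 18 − 1 = 17.
Z = 17 is chlorine, so the daughter is ³⁷Cl.

Cl-37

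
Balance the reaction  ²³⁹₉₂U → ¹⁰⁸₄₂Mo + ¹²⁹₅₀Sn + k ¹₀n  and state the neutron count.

Conserve mass number: 239 = 108 + 129 + k, so k = 239 − 237 = 2.
Check atomic number: 92 = 42 + 50 + 0 = 92. ✓

2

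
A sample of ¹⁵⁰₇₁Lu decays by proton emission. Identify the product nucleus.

Proton emission: mass number changes by -1, atomic number by -1.
A: 150 − 1 = 149; Z: 71 − 1 = 70.
Z = 70 is ytterbium, so the daughter is ¹⁴⁹₇₀Yb.

Yb-149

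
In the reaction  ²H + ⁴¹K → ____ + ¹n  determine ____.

Ca-42

Conserve mass number: 2 + 41 = A + 1, so A = 42.
Conserve atomic number: 1 + 19 = Z + 0, so Z = 20.
Z = 20 is calcium, so the species is ⁴²Ca.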